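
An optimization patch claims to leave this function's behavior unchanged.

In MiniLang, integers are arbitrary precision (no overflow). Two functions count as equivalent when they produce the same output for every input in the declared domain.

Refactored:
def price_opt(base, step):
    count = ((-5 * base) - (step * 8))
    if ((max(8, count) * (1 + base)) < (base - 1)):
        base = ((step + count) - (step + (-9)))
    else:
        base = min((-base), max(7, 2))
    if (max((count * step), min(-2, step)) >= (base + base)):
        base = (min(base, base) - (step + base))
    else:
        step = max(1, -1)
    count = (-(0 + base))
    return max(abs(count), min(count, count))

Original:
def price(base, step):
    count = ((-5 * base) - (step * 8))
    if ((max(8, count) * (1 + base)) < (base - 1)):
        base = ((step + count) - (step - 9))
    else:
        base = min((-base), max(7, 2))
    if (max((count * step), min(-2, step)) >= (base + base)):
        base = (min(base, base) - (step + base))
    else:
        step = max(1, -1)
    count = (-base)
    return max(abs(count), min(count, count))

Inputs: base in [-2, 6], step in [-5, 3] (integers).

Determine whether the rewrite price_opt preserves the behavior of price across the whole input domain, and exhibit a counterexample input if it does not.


The two versions differ — the changes include arithmetic usage differs; and constant usage differs.
As a probe, take base=4, step=-2: price runs count=-4, then ((max(8, count) * (1 + base)) < (base - 1)) is false, then base=-4, then (max((count * step), min(-2, step)) >= (base + base)) is true, then base=2, then count=-2, then returns 2; price_opt runs count=-4, then ((max(8, count) * (1 + base)) < (base - 1)) is false, then base=-4, then (max((count * step), min(-2, step)) >= (base + base)) is true, then base=2, then count=-2, then returns 2; both end at 2.
Every one of the 81 inputs gives matching results.
verdict: equivalent


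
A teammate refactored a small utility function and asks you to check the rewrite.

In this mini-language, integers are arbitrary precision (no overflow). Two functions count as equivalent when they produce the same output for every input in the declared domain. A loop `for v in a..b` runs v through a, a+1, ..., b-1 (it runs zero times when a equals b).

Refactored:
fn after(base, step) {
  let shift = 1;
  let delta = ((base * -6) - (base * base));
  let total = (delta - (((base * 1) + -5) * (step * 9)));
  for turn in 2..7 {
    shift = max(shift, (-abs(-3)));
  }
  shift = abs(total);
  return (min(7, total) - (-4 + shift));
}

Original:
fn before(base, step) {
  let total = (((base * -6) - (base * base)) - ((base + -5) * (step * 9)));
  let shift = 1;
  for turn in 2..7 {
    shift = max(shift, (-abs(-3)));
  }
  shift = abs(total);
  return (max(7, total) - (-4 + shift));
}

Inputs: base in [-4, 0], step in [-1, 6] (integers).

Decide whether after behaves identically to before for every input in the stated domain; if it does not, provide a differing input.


The rewrite breaks on base=-4, step=-1, where the results are -62 and -142.
before: total=-73, then shift=1, then (turn=2), then shift=1, then (turn=3), then shift=1, then (turn=4), then shift=1, then (turn=5), then shift=1, then (turn=6), then shift=1, then shift=73, then returns -62
after: shift=1, then delta=8, then total=-73, then (turn=2), then shift=1, then (turn=3), then shift=1, then (turn=4), then shift=1, then (turn=5), then shift=1, then (turn=6), then shift=1, then shift=73, then returns -142
verdict: not equivalent; witness: base=-4, step=-1


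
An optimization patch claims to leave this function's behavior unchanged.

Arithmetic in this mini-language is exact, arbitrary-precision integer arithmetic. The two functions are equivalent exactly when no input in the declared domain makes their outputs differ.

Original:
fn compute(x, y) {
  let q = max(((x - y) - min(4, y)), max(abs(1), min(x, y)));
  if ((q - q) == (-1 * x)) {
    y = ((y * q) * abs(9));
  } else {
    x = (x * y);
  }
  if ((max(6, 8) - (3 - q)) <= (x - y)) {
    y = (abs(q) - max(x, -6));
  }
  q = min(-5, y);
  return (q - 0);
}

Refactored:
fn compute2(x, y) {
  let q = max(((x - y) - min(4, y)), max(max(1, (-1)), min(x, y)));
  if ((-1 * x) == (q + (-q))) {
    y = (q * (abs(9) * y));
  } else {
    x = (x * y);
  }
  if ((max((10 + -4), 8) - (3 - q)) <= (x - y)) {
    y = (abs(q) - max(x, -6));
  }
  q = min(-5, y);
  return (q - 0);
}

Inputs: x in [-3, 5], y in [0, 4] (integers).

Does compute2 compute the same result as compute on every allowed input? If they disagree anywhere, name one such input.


Side by side, the visible changes include: constant usage differs, plus arithmetic usage differs, plus min/max/abs usage differs.
Tracing x=-3, y=4: compute: q becomes 1; next ((q - q) == (-1 * x)) evaluates to false; next x becomes -12; next ((max(6, 8) - (3 - q)) <= (x - y)) evaluates to false; next q becomes -5; next final value -5 | compute2: q becomes 1; next ((-1 * x) == (q + (-q))) evaluates to false; next x becomes -12; next ((max((10 + -4), 8) - (3 - q)) <= (x - y)) evaluates to false; next q becomes -5; next final value -5 — matching result -5.
Every one of the 45 inputs gives matching results.
verdict: equivalent


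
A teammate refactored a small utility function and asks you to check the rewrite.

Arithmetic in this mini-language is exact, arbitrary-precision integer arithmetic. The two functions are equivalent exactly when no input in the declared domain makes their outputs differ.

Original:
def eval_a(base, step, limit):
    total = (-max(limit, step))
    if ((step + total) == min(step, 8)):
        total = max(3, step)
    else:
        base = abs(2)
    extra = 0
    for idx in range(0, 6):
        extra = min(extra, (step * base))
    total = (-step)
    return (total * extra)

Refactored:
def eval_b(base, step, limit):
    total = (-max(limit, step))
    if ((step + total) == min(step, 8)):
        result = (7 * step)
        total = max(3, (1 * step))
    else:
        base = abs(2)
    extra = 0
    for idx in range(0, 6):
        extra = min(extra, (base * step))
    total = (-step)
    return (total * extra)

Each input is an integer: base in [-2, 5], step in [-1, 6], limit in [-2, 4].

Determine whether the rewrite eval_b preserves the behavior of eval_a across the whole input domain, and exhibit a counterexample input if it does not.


Comparing the listings, the differences include: constant usage differs; also statement counts differ; also arithmetic usage differs; also local variable names differ.
Tracing base=4, step=2, limit=0: eval_a: total=-2, then ((step + total) == min(step, 8)) is false, then base=2, then extra=0, then (idx=0), then extra=0, then (idx=1), then extra=0, then (idx=2), then extra=0, then (idx=3), then extra=0, then (idx=4), then extra=0, then (idx=5), then extra=0, then total=-2, then returns 0 | eval_b: total=-2, then ((step + total) == min(step, 8)) is false, then base=2, then extra=0, then (idx=0), then extra=0, then (idx=1), then extra=0, then (idx=2), then extra=0, then (idx=3), then extra=0, then (idx=4), then extra=0, then (idx=5), then extra=0, then total=-2, then returns 0 — matching result 0.
Across all 448 domain points the two functions coincide.
verdict: equivalent


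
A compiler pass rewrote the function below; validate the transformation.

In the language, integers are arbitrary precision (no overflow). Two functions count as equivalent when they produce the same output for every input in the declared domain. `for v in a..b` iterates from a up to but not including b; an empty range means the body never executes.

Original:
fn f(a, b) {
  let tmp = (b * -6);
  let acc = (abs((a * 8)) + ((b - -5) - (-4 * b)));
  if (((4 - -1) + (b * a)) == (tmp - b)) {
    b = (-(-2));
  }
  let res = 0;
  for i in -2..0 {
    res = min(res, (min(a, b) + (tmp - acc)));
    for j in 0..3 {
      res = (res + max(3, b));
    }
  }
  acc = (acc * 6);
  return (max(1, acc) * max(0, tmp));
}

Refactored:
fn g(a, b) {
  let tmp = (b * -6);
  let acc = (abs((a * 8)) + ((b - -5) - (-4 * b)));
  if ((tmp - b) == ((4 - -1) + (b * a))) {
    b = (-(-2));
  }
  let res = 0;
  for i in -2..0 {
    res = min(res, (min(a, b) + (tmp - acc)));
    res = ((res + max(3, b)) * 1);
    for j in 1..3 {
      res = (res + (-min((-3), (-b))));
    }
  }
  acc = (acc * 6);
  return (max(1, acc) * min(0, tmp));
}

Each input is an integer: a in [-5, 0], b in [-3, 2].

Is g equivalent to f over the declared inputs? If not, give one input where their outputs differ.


At a=-5, b=-3: f gives 3240, g gives 0.
verdict: not equivalent; witness: a=-5, b=-3


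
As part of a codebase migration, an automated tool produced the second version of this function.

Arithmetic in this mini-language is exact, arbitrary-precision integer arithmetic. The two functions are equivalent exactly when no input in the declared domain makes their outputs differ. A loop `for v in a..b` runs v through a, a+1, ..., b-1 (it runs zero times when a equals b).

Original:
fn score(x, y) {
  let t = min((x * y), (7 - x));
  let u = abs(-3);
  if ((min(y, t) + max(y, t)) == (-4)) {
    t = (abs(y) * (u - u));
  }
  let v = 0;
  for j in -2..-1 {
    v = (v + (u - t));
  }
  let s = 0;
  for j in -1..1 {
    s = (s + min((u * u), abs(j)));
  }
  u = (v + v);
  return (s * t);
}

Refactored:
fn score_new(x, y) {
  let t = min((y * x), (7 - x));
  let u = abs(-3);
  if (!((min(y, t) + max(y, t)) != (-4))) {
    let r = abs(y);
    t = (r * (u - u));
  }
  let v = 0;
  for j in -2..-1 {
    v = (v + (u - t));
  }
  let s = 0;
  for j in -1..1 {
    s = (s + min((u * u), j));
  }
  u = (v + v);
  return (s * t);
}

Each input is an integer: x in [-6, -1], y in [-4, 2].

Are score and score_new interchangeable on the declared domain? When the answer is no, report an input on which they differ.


Consider the input x=-6, y=-4.
score: t=13, then u=3, then ((min(y, t) + max(y, t)) == (-4)) is false, then v=0, then (j=-2), then v=-10, then s=0, then (j=-1), then s=1, then (j=0), then s=1, then u=-20, then returns 13
score_new: t=13, then u=3, then (!((min(y, t) + max(y, t)) != (-4))) is false, then v=0, then (j=-2), then v=-10, then s=0, then (j=-1), then s=-1, then (j=0), then s=-1, then u=-20, then returns -13
13 and -13 differ, so these are not the same function on this domain.
verdict: not equivalent; witness: x=-6, y=-4


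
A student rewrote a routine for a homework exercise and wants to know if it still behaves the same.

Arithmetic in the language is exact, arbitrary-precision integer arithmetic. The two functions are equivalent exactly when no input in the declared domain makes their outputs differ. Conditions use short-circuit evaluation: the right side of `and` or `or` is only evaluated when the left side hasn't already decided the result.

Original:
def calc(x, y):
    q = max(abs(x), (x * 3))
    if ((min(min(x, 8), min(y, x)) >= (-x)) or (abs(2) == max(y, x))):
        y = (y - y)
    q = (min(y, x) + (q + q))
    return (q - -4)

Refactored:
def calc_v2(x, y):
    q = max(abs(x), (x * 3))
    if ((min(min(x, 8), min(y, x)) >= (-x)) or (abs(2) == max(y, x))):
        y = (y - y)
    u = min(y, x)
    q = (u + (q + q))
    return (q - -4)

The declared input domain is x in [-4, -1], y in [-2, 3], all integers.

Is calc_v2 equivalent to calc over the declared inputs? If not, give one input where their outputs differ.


Behavior is preserved: although statement counts differ, plus local variable names differ, the outputs never diverge.
Spot check at x=-3, y=2 — calc: q = 3; ((min(min(x, 8), min(y, x)) >= (-x)) or (abs(2) == max(y, x))) -> true; y = 0; q = 3; return 7. calc_v2: q = 3; ((min(min(x, 8), min(y, x)) >= (-x)) or (abs(2) == max(y, x))) -> true; y = 0; u = -3; q = 3; return 7. Both give 7.
Every one of the 24 inputs gives matching results.
verdict: equivalent


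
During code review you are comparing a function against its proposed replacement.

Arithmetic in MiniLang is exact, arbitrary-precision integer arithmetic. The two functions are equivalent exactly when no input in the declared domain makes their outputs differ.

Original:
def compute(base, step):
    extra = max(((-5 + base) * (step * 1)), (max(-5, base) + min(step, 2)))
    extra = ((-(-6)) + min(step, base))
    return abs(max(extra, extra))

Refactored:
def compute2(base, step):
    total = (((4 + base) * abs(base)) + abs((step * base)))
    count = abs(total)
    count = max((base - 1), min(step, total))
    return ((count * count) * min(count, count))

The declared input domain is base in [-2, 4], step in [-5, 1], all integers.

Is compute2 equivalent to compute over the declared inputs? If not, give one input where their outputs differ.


Run the pair on base=-2, step=-5.
compute: extra=35, then extra=1, then returns 1
compute2: total=14, then count=14, then count=-3, then returns -27
1 against -27: the behavior changed.
verdict: not equivalent; witness: base=-2, step=-5


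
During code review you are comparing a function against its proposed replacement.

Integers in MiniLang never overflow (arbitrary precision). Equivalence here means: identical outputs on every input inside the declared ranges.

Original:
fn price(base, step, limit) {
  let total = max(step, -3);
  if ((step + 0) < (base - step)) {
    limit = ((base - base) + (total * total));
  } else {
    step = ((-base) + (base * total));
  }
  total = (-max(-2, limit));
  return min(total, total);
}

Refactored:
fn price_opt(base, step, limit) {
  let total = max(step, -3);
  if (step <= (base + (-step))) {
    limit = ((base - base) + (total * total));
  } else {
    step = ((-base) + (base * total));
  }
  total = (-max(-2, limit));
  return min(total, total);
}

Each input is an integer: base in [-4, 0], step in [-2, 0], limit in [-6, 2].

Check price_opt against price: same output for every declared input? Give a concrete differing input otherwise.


Try base=-4, step=-2, limit=-6.
price: total := -2 | ((step + 0) < (base - step)): false | step := 12 | total := 2 | result 2
price_opt: total := -2 | (step <= (base + (-step))): true | limit := 4 | total := -4 | result -4
2 and -4 differ, so these are not the same function on this domain.
verdict: not equivalent; witness: base=-4, step=-2, limit=-6


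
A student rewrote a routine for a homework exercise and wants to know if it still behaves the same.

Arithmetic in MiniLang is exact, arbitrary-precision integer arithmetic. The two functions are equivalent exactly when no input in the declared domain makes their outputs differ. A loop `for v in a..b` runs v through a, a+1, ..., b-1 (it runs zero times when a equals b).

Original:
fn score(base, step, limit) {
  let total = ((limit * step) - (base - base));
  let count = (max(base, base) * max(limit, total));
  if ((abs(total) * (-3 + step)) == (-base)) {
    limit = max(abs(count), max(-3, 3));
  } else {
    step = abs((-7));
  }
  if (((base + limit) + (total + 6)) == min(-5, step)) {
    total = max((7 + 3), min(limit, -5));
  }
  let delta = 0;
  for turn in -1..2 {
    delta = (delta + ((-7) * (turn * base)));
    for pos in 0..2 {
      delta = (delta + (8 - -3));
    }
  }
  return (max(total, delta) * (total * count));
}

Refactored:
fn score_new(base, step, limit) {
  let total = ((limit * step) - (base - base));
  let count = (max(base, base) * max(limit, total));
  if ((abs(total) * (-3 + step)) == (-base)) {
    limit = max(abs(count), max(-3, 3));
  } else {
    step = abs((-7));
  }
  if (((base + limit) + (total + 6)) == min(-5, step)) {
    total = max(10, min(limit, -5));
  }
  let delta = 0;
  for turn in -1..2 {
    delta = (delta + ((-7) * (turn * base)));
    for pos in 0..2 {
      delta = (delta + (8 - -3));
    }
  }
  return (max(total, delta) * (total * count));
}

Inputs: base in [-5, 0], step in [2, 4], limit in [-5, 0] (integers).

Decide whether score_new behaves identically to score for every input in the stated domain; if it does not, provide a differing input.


Although arithmetic usage differs; also constant usage differs, 108/108 inputs agree.
verdict: equivalent


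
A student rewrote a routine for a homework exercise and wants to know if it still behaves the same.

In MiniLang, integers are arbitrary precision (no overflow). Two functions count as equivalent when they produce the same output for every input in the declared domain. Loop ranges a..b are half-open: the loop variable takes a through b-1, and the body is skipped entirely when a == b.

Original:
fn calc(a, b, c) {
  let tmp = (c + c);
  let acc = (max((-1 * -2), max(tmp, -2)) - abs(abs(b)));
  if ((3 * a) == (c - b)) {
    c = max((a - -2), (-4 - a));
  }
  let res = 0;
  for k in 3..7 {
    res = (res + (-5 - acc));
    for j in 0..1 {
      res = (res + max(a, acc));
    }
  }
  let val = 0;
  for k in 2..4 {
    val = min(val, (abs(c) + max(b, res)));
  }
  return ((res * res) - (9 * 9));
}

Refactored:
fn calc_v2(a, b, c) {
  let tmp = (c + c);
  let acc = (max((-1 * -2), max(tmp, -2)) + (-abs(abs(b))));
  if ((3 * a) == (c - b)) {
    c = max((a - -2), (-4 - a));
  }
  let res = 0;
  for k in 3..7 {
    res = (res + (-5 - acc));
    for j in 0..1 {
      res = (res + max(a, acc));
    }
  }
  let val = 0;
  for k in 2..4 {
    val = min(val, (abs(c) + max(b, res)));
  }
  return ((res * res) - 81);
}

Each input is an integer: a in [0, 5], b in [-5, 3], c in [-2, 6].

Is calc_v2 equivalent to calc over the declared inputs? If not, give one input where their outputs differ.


Side by side, the visible changes include: constant usage differs; and arithmetic usage differs.
As a probe, take a=2, b=-5, c=6: calc runs tmp=12, then acc=7, then ((3 * a) == (c - b)) is false, then res=0, then (k=3), then res=-12, then (j=0), then res=-5, then (k=4), then res=-17, then (j=0), then res=-10, then (k=5), then res=-22, then (j=0), then res=-15, then (k=6), then res=-27, then (j=0), then res=-20, then val=0, then (k=2), then val=0, then (k=3), then val=0, then returns 319; calc_v2 runs tmp=12, then acc=7, then ((3 * a) == (c - b)) is false, then res=0, then (k=3), then res=-12, then (j=0), then res=-5, then (k=4), then res=-17, then (j=0), then res=-10, then (k=5), then res=-22, then (j=0), then res=-15, then (k=6), then res=-27, then (j=0), then res=-20, then val=0, then (k=2), then val=0, then (k=3), then val=0, then returns 319; both end at 319.
Across all 486 domain points the two functions coincide.
verdict: equivalent


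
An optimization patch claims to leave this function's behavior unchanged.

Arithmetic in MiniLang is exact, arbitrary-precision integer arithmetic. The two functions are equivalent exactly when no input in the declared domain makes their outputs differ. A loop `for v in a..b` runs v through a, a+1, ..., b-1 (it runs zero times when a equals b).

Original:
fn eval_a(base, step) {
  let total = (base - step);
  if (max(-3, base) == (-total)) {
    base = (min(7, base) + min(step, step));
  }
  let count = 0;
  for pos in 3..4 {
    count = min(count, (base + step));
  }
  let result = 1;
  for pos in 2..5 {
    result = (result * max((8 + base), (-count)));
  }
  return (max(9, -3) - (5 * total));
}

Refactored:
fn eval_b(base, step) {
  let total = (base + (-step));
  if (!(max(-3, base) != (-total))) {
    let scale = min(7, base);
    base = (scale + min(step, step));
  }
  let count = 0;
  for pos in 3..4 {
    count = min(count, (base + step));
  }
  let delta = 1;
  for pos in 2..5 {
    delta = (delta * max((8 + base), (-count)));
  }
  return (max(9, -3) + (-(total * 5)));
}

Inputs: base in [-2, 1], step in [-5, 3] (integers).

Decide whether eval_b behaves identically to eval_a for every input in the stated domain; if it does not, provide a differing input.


Differences: local variable names differ; also statement counts differ; also comparison usage differs; also arithmetic usage differs; also boolean connective usage differs — yet all 36 inputs agree.
verdict: equivalent


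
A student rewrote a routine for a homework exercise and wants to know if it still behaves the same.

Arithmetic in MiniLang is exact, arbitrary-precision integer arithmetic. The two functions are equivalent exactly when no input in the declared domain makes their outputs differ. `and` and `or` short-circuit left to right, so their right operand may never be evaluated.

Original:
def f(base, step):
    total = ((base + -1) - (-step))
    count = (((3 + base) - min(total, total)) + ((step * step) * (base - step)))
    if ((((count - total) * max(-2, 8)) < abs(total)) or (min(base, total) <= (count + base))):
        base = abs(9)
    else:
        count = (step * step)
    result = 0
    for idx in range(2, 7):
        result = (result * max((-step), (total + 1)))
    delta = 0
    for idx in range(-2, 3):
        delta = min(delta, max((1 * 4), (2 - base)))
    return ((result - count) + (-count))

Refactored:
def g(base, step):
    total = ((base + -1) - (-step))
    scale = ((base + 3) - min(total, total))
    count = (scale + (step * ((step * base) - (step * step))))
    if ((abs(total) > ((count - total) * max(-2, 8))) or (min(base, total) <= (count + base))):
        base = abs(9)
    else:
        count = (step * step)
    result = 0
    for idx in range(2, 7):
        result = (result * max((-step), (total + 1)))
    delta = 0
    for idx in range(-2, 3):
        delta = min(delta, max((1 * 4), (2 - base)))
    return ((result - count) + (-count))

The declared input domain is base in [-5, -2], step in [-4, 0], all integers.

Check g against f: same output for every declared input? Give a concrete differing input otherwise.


The two are interchangeable: local variable names differ, and arithmetic usage differs, and comparison usage differs, and statement counts differ, and every declared input agrees.
One worked example (base=-2, step=-3) — f: total := -6 | count := 16 | ((((count - total) * max(-2, 8)) < abs(total)) or (min(base, total) <= (count + base))): true | base := 9 | result := 0 | iter idx=2: | result := 0 | iter idx=3: | result := 0 | iter idx=4: | result := 0 | iter idx=5: | result := 0 | iter idx=6: | result := 0 | delta := 0 | iter idx=-2: | delta := 0 | iter idx=-1: | delta := 0 | iter idx=0: | delta := 0 | iter idx=1: | delta := 0 | iter idx=2: | delta := 0 | result -32; g: total := -6 | scale := 7 | count := 16 | ((abs(total) > ((count - total) * max(-2, 8))) or (min(base, total) <= (count + base))): true | base := 9 | result := 0 | iter idx=2: | result := 0 | iter idx=3: | result := 0 | iter idx=4: | result := 0 | iter idx=5: | result := 0 | iter idx=6: | result := 0 | delta := 0 | iter idx=-2: | delta := 0 | iter idx=-1: | delta := 0 | iter idx=0: | delta := 0 | iter idx=1: | delta := 0 | iter idx=2: | delta := 0 | result -32; agreement on -32.
An exhaustive pass over the 20 declared inputs shows identical outputs.
verdict: equivalent


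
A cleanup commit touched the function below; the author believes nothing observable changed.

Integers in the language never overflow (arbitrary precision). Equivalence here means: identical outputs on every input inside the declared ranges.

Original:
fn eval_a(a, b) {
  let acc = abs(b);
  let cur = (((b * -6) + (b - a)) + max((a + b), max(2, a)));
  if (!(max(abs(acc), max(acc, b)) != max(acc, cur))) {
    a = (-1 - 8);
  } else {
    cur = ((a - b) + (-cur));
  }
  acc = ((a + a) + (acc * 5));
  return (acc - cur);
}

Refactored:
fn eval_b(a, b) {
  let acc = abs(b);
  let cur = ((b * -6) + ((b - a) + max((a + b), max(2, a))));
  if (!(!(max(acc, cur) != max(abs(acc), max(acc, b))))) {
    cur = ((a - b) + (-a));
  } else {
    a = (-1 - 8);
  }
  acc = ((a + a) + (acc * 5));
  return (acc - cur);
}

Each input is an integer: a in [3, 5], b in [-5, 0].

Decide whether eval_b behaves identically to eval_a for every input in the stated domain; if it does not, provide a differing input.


Not equivalent: a=3, b=-5 separates them (48 vs 26).
eval_a: acc := 5 | cur := 25 | (!(max(abs(acc), max(acc, b)) != max(acc, cur))): false | cur := -17 | acc := 31 | result 48
eval_b: acc := 5 | cur := 25 | (!(!(max(acc, cur) != max(abs(acc), max(acc, b))))): true | cur := 5 | acc := 31 | result 26
verdict: not equivalent; witness: a=3, b=-5


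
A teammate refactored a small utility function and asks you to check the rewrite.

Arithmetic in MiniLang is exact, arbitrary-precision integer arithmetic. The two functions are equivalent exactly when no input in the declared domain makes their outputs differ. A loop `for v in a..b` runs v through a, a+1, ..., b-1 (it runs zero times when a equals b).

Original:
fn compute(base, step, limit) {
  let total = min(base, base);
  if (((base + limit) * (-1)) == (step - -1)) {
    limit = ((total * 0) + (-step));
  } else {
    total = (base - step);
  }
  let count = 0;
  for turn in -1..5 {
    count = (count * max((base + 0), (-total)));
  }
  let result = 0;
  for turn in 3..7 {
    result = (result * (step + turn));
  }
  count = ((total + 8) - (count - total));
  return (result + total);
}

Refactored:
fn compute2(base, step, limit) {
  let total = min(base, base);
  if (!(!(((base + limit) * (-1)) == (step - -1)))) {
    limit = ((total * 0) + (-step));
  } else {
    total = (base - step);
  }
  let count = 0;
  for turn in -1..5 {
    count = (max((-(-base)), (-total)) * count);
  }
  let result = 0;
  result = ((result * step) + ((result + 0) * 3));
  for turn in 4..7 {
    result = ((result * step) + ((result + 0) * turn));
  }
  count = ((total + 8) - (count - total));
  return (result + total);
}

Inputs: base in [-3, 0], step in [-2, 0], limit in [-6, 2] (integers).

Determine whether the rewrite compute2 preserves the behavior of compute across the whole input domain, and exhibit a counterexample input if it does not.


The two are interchangeable: arithmetic usage differs; also statement counts differ; also loop structure differs; also constant usage differs; also boolean connective usage differs, and every declared input agrees.
As a probe, take base=0, step=-2, limit=-5: compute runs total=0, then (((base + limit) * (-1)) == (step - -1)) is false, then total=2, then count=0, then (turn=-1), then count=0, then (turn=0), then count=0, then (turn=1), then count=0, then (turn=2), then count=0, then (turn=3), then count=0, then (turn=4), then count=0, then result=0, then (turn=3), then result=0, then (turn=4), then result=0, then (turn=5), then result=0, then (turn=6), then result=0, then count=12, then returns 2; compute2 runs total=0, then (!(!(((base + limit) * (-1)) == (step - -1)))) is false, then total=2, then count=0, then (turn=-1), then count=0, then (turn=0), then count=0, then (turn=1), then count=0, then (turn=2), then count=0, then (turn=3), then count=0, then (turn=4), then count=0, then result=0, then result=0, then (turn=4), then result=0, then (turn=5), then result=0, then (turn=6), then result=0, then count=12, then returns 2; both end at 2.
Sweeping the whole domain (108 inputs) finds no disagreement.
verdict: equivalent


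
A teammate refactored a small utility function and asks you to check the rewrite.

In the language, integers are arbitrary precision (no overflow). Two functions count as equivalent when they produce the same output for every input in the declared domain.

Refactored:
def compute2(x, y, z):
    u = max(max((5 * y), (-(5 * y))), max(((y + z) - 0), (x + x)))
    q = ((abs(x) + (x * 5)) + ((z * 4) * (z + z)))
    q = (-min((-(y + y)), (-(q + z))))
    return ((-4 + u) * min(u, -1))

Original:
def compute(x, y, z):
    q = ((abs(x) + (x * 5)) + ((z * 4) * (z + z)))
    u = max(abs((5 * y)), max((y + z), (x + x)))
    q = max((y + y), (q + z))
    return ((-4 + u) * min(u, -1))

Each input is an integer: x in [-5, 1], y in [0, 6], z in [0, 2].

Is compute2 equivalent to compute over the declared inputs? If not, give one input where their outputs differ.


Differences: arithmetic usage differs; and min/max/abs usage differs; and constant usage differs — yet all 147 inputs agree.
verdict: equivalent


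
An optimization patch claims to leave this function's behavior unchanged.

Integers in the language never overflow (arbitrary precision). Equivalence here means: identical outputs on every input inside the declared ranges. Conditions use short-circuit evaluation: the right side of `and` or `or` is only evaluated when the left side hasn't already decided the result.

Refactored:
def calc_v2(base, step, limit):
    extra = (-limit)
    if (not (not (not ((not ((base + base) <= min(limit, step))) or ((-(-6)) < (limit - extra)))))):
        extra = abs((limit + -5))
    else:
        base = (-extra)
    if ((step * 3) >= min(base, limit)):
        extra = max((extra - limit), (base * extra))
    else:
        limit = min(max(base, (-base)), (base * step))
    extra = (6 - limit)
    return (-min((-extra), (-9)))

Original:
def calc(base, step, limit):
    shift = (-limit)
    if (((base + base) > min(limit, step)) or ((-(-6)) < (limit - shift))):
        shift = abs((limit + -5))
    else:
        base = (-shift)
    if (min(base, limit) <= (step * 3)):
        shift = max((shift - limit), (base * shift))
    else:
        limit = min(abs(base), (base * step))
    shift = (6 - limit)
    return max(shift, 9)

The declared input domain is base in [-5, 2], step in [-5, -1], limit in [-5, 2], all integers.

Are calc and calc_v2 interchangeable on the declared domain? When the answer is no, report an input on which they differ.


The rewrite breaks on base=-5, step=-5, limit=1, where the results are 11 and 9.
calc: shift = -1; (((base + base) > min(limit, step)) or ((-(-6)) < (limit - shift))) -> false; base = 1; (min(base, limit) <= (step * 3)) -> false; limit = -5; shift = 11; return 11
calc_v2: extra = -1; (not (not (not ((not ((base + base) <= min(limit, step))) or ((-(-6)) < (limit - extra)))))) -> true; extra = 4; ((step * 3) >= min(base, limit)) -> false; limit = 5; extra = 1; return 9
verdict: not equivalent; witness: base=-5, step=-5, limit=1


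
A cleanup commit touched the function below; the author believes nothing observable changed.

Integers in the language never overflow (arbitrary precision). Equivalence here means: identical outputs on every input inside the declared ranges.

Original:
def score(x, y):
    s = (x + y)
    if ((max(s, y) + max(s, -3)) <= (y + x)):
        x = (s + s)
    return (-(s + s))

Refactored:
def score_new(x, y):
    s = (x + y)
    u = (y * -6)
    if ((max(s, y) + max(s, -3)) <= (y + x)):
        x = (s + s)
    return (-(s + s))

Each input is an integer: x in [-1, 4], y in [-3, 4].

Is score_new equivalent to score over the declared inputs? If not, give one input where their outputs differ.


This is a faithful refactor — local variable names differ, and statement counts differ, and constant usage differs, and arithmetic usage differs, but the computed results match everywhere.
One worked example (x=-1, y=1) — score: s becomes 0; next ((max(s, y) + max(s, -3)) <= (y + x)) evaluates to false; next final value 0; score_new: s becomes 0; next u becomes -6; next ((max(s, y) + max(s, -3)) <= (y + x)) evaluates to false; next final value 0; agreement on 0.
Sweeping the whole domain (48 inputs) finds no disagreement.
verdict: equivalent


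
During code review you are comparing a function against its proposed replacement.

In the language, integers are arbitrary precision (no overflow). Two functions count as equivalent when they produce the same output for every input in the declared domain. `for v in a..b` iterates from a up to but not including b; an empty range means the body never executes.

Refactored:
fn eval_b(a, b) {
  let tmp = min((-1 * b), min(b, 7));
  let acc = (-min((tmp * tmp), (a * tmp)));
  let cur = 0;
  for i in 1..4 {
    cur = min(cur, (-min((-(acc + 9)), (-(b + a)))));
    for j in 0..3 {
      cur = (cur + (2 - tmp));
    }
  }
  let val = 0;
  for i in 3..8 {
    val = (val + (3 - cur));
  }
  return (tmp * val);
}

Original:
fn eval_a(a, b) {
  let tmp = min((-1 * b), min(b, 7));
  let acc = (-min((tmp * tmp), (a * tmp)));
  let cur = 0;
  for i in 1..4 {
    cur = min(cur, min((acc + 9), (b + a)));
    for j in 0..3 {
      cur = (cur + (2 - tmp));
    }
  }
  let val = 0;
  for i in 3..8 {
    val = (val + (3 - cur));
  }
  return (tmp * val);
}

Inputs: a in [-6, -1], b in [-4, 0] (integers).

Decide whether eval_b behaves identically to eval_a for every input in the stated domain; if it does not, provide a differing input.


a=-6, b=-4 yields 100 from eval_a but 160 from eval_b.
verdict: not equivalent; witness: a=-6, b=-4


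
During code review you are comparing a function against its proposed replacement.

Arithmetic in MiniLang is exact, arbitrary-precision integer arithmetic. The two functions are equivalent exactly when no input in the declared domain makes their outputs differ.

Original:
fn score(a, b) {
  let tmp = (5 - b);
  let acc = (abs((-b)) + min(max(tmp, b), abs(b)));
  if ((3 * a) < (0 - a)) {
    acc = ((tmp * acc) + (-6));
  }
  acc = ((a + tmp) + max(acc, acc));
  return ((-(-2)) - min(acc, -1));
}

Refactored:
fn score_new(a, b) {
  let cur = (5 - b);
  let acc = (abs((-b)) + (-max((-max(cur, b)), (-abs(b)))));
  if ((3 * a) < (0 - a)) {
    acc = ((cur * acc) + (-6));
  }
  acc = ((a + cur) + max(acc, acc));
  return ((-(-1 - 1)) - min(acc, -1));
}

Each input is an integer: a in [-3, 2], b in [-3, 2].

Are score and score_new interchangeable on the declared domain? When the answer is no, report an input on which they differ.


Comparing the listings, the differences include: constant usage differs; also min/max/abs usage differs; also local variable names differ; also arithmetic usage differs.
Spot check at a=1, b=1 — score: tmp becomes 4; next acc becomes 2; next ((3 * a) < (0 - a)) evaluates to false; next acc becomes 7; next final value 3. score_new: cur becomes 4; next acc becomes 2; next ((3 * a) < (0 - a)) evaluates to false; next acc becomes 7; next final value 3. Both give 3.
Across all 36 domain points the two functions coincide.
verdict: equivalent


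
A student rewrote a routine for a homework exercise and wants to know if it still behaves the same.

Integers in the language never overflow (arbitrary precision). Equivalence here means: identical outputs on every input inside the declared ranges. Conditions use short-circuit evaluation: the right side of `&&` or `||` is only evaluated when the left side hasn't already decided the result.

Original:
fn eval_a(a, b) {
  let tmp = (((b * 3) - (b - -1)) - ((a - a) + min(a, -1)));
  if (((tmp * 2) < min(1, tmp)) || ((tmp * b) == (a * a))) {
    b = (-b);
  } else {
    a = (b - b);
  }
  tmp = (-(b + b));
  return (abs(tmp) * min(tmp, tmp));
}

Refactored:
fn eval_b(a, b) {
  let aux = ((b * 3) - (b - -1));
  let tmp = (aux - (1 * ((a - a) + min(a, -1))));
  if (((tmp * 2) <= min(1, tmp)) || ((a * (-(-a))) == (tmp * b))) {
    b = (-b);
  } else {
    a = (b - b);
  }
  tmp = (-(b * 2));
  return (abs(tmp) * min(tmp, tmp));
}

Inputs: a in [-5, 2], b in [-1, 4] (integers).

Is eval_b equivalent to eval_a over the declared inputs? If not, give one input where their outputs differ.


There is a counterexample at a=-3, b=-1: 4 on one side, -4 on the other.
eval_a: tmp := 0 | (((tmp * 2) < min(1, tmp)) || ((tmp * b) == (a * a))): false | a := 0 | tmp := 2 | result 4
eval_b: aux := -3 | tmp := 0 | (((tmp * 2) <= min(1, tmp)) || ((a * (-(-a))) == (tmp * b))): true | b := 1 | tmp := -2 | result -4
verdict: not equivalent; witness: a=-3, b=-1


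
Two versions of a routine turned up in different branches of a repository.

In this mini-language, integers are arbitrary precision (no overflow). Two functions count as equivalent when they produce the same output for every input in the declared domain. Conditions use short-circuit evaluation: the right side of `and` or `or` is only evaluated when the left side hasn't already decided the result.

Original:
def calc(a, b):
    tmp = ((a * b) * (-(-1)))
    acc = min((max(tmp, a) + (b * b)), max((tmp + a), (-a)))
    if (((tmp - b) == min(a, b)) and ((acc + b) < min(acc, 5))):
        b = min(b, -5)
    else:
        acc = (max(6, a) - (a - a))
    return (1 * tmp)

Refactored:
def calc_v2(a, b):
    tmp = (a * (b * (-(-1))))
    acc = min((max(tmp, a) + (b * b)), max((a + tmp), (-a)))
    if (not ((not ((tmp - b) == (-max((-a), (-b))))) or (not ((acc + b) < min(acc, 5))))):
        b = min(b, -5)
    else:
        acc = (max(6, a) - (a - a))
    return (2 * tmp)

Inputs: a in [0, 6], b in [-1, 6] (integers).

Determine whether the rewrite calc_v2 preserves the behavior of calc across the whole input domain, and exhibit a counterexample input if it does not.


There is a counterexample at a=1, b=-1: -1 on one side, -2 on the other.
calc: tmp = -1; acc = 0; (((tmp - b) == min(a, b)) and ((acc + b) < min(acc, 5))) -> false; acc = 6; return -1
calc_v2: tmp = -1; acc = 0; (not ((not ((tmp - b) == (-max((-a), (-b))))) or (not ((acc + b) < min(acc, 5))))) -> false; acc = 6; return -2
verdict: not equivalent; witness: a=1, b=-1


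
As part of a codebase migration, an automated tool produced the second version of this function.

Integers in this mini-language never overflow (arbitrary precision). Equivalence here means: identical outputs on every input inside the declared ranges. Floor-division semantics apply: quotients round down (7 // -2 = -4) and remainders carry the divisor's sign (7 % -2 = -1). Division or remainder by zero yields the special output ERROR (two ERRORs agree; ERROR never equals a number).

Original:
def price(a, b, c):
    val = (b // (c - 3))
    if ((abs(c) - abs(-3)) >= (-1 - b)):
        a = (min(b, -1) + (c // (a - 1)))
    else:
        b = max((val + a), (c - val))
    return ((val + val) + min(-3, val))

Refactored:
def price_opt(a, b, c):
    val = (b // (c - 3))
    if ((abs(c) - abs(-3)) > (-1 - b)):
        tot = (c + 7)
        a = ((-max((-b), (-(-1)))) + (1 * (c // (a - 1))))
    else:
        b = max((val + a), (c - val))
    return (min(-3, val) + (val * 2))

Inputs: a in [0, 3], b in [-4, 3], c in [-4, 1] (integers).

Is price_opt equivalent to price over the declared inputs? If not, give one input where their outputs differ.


On input a=1, b=-2, c=-4, price returns ERROR while price_opt returns -3.
verdict: not equivalent; witness: a=1, b=-2, c=-4


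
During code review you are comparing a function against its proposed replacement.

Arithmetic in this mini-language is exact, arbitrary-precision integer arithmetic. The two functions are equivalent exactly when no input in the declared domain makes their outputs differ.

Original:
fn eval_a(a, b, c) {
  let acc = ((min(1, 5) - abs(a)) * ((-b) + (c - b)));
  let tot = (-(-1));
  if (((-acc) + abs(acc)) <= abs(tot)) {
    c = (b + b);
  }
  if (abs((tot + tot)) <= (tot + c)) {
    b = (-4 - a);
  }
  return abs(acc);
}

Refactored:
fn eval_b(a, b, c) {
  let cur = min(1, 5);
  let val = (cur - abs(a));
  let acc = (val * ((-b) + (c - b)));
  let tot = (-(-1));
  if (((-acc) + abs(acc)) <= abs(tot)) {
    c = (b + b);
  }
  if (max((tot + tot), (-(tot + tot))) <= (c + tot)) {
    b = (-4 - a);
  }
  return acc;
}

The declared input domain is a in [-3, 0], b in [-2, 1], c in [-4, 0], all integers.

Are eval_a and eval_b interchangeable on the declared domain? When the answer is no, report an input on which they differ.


There is a counterexample at a=-3, b=-2, c=-3: 2 on one side, -2 on the other.
eval_a: acc becomes -2; next tot becomes 1; next (((-acc) + abs(acc)) <= abs(tot)) evaluates to false; next (abs((tot + tot)) <= (tot + c)) evaluates to false; next final value 2
eval_b: cur becomes 1; next val becomes -2; next acc becomes -2; next tot becomes 1; next (((-acc) + abs(acc)) <= abs(tot)) evaluates to false; next (max((tot + tot), (-(tot + tot))) <= (c + tot)) evaluates to false; next final value -2
verdict: not equivalent; witness: a=-3, b=-2, c=-3


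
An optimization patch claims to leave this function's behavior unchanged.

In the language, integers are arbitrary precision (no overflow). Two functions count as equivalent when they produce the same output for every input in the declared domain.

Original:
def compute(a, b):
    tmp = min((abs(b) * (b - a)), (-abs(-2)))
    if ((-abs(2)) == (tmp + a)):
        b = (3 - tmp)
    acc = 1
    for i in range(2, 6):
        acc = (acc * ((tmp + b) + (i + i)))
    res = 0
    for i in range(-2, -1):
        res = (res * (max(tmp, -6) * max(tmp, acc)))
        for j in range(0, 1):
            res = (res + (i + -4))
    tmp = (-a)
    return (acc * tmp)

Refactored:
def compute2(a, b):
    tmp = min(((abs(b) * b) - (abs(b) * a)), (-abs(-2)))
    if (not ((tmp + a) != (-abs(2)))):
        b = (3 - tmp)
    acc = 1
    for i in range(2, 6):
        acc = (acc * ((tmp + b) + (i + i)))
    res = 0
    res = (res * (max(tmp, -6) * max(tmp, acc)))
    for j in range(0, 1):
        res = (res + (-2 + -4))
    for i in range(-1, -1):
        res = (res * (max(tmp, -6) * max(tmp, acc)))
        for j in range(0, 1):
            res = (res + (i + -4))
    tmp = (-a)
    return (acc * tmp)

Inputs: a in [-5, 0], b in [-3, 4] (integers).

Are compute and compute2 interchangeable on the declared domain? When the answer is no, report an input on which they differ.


Behavior is preserved: although statement counts differ, and boolean connective usage differs, and arithmetic usage differs, and loop structure differs, and constant usage differs, and comparison usage differs, and min/max/abs usage differs, the outputs never diverge.
Spot check at a=-5, b=0 — compute: tmp becomes -2; next ((-abs(2)) == (tmp + a)) evaluates to false; next acc becomes 1; next at i=2:; next acc becomes 2; next at i=3:; next acc becomes 8; next at i=4:; next acc becomes 48; next at i=5:; next acc becomes 384; next res becomes 0; next at i=-2:; next res becomes 0; next at j=0:; next res becomes -6; next tmp becomes 5; next final value 1920. compute2: tmp becomes -2; next (not ((tmp + a) != (-abs(2)))) evaluates to false; next acc becomes 1; next at i=2:; next acc becomes 2; next at i=3:; next acc becomes 8; next at i=4:; next acc becomes 48; next at i=5:; next acc becomes 384; next res becomes 0; next res becomes 0; next at j=0:; next res becomes -6; next i never enters its loop body; next tmp becomes 5; next final value 1920. Both give 1920.
Across all 48 domain points the two functions coincide.
verdict: equivalent
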